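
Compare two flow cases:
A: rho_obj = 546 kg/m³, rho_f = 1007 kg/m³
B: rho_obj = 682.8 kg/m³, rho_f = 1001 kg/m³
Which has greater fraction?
fraction(A) = 0.5422, fraction(B) = 0.6821. Answer: B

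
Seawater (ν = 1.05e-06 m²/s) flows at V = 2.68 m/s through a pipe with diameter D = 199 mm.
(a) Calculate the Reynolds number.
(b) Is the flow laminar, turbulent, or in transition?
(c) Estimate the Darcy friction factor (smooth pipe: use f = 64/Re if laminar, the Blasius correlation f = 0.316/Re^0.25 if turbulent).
(a) Re = V·D/ν = 2.68·0.199/1.05e-06 = 507920
(b) Flow regime: turbulent (Re > 4000)
(c) Friction factor: f = 0.316/Re^0.25 = 0.316/507920^0.25 = 0.01184 (Blasius is strictly valid for Re ≲ 1e5; used here as the smooth-pipe estimate the problem specifies)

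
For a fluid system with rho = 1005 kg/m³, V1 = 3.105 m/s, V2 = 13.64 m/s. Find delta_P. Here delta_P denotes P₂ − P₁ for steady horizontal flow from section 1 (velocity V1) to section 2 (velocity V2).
Formula: \Delta P = \frac{1}{2} \rho (V_1^2 - V_2^2)
delta_P = 0.5·1005·(3.105² − 13.64²)/1000 = -88.65 kPa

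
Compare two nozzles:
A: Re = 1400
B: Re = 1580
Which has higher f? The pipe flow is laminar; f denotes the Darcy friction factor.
f(A) = 0.04571, f(B) = 0.04051. Answer: A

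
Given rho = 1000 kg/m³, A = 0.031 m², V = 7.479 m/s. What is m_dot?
Formula: \dot{m} = \rho A V
m_dot = 1000·0.031·7.479 = 231.8 kg/s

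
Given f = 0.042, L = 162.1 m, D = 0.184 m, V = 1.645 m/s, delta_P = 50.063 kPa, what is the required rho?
Formula: \Delta P = f \frac{L}{D} \frac{\rho V^2}{2}
Substituting knowns: 50.063 = 0.042·(162.1/0.184)·0.5·rho·1.645²/1000
Solving for rho: rho = (50.063·1000)/(0.042·(162.1/0.184)·0.5·1.645²) = 1000 kg/m³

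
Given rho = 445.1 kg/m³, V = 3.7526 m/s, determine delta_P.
Formula: V = \sqrt{\frac{2 \Delta P}{\rho}}
Substituting knowns: 3.7526 = √(2·(delta_P·1000)/445.1)
Solving for delta_P: delta_P = 3.7526²·445.1/2/1000 = 3.134 kPa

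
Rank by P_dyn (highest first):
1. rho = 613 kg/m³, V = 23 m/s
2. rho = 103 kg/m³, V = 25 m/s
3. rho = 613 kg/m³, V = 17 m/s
Case 1: P_dyn = 162.1 kPa
Case 2: P_dyn = 32.19 kPa
Case 3: P_dyn = 88.58 kPa
Ranking (highest first): 1, 3, 2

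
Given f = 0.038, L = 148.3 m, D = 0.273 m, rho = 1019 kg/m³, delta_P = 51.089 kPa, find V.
Formula: \Delta P = f \frac{L}{D} \frac{\rho V^2}{2}
Substituting knowns: 51.089 = 0.038·(148.3/0.273)·0.5·1019·V²/1000
Solving for V: V = √((51.089·1000)/(0.038·(148.3/0.273)·0.5·1019)) = 2.204 m/s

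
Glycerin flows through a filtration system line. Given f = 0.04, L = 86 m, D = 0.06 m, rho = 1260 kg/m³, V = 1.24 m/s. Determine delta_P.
Formula: \Delta P = f \frac{L}{D} \frac{\rho V^2}{2}
delta_P = 0.04·(86/0.06)·0.5·1260·1.24²/1000 = 55.54 kPa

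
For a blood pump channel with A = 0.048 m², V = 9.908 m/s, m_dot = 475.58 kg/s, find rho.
Formula: \dot{m} = \rho A V
Substituting knowns: 475.58 = rho·0.048·9.908
Solving for rho: rho = 475.58/(0.048·9.908) = 1000 kg/m³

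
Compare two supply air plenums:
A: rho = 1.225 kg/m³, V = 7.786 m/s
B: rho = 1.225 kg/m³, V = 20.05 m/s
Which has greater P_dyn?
P_dyn(A) = 0.03713 kPa, P_dyn(B) = 0.2462 kPa. Answer: B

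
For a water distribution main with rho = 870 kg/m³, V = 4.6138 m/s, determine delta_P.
Formula: V = \sqrt{\frac{2 \Delta P}{\rho}}
Substituting knowns: 4.6138 = √(2·(delta_P·1000)/870)
Solving for delta_P: delta_P = 4.6138²·870/2/1000 = 9.26 kPa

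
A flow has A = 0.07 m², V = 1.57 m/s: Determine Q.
Formula: Q = A V
Q = 0.07·1.57·1000 = 109.9 L/s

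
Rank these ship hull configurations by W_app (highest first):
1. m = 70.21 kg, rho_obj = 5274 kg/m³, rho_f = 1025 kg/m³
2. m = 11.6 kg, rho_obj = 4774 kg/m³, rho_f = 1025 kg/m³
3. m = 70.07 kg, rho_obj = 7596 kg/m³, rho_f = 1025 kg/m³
Case 1: W_app = 554.9 N
Case 2: W_app = 89.36 N
Case 3: W_app = 594.6 N
Ranking (highest first): 3, 1, 2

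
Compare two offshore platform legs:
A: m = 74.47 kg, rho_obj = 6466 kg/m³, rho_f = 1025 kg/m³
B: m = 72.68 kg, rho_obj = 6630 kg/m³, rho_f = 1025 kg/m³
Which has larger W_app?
W_app(A) = 614.7 N, W_app(B) = 602.8 N. Answer: A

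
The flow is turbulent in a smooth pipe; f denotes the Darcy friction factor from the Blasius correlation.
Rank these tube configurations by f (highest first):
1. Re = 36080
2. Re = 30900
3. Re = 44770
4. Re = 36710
Case 1: f = 0.02293
Case 2: f = 0.02383
Case 3: f = 0.02172
Case 4: f = 0.02283
Ranking (highest first): 2, 1, 4, 3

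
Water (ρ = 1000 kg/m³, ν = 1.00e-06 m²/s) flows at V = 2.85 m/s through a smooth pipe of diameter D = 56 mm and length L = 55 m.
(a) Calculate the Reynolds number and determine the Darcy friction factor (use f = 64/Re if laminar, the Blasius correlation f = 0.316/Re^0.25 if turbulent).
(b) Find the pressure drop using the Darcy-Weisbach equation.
(a) Re = V·D/ν = 2.85·0.056/1.00e-06 = 159600 → turbulent (Re > 4000); f = 0.316/Re^0.25 = 0.316/159600^0.25 = 0.01581 (Blasius is strictly valid for Re ≲ 1e5; used here as the smooth-pipe estimate the problem specifies)
(b) Darcy-Weisbach: ΔP = f·(L/D)·½ρV²/1000 = 0.01581·(55/0.056)·½·1000·2.85²/1000 = 63.06 kPa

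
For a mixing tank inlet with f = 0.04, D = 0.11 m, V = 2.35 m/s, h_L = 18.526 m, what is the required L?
Formula: h_L = f \frac{L}{D} \frac{V^2}{2g}
Substituting knowns: 18.526 = 0.04·(L/0.11)·2.35²/(2·9.81)
Solving for L: L = 18.526·2·9.81·0.11/(0.04·2.35²) = 181 m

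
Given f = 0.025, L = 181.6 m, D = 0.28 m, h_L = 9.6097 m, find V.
Formula: h_L = f \frac{L}{D} \frac{V^2}{2g}
Substituting knowns: 9.6097 = 0.025·(181.6/0.28)·V²/(2·9.81)
Solving for V: V = √(9.6097·2·9.81/(0.025·(181.6/0.28))) = 3.41 m/s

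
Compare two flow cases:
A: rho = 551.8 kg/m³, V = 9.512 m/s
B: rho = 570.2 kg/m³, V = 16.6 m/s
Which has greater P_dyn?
P_dyn(A) = 24.96 kPa, P_dyn(B) = 78.56 kPa. Answer: B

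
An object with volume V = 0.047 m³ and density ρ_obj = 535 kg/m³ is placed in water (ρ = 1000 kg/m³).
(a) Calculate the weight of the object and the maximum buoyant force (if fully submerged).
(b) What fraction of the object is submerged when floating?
(a) W=rho_obj*g*V=535*9.81*0.047=246.7 N; F_B(max)=rho*g*V=1000*9.81*0.047=461.1 N
(b) Floating fraction=rho_obj/rho=535/1000=0.535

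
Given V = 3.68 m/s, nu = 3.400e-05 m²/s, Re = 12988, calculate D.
Formula: Re = \frac{V D}{\nu}
Substituting knowns: 12988 = 3.68·D/3.400e-05
Solving for D: D = 12988·3.400e-05/3.68 = 0.12 m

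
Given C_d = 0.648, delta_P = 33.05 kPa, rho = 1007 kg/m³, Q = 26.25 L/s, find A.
Formula: Q = C_d A \sqrt{\frac{2 \Delta P}{\rho}}
Substituting knowns: 26.25 = 0.648·A·√(2·(33.05·1000)/1007)·1000
Solving for A: A = (26.25/1000)/(0.648·√(2·(33.05·1000)/1007)) = 0.005 m²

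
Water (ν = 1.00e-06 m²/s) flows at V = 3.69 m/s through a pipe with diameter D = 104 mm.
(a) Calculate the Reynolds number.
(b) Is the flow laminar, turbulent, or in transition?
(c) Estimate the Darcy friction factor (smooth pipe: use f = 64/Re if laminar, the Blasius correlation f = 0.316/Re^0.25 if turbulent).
(a) Re = V·D/ν = 3.69·0.104/1.00e-06 = 383760
(b) Flow regime: turbulent (Re > 4000)
(c) Friction factor: f = 0.316/Re^0.25 = 0.316/383760^0.25 = 0.0127 (Blasius is strictly valid for Re ≲ 1e5; used here as the smooth-pipe estimate the problem specifies)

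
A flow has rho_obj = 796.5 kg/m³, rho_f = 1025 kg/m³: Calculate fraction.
Formula: f_{sub} = \frac{\rho_{obj}}{\rho_f}
fraction = 796.5/1025 = 0.7771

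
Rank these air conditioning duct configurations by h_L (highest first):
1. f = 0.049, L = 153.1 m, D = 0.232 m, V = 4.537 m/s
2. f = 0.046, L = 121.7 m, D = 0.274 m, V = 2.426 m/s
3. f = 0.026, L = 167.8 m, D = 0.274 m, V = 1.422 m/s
Case 1: h_L = 33.93 m
Case 2: h_L = 6.129 m
Case 3: h_L = 1.641 m
Ranking (highest first): 1, 2, 3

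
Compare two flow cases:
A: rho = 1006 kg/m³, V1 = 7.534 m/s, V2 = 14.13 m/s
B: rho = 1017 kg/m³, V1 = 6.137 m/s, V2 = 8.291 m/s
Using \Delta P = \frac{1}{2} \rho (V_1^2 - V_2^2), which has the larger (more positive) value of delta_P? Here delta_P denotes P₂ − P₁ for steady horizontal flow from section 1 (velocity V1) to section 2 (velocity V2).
delta_P(A) = -71.88 kPa, delta_P(B) = -15.8 kPa. Answer: B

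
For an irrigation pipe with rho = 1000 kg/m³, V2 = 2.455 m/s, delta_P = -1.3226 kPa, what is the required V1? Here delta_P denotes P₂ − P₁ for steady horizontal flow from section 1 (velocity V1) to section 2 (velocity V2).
Formula: \Delta P = \frac{1}{2} \rho (V_1^2 - V_2^2)
Substituting knowns: -1.3226 = 0.5·1000·(V1² − 2.455²)/1000
Solving for V1: V1 = √(2.455² + 2·(-1.3226·1000)/1000) = 1.839 m/s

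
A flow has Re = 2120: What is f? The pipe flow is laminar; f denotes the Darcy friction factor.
Formula: f = \frac{64}{Re}
f = 64/2120 = 0.03019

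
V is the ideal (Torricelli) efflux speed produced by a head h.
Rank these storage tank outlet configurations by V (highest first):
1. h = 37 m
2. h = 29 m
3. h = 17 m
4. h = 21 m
Case 1: V = 26.94 m/s
Case 2: V = 23.85 m/s
Case 3: V = 18.26 m/s
Case 4: V = 20.3 m/s
Ranking (highest first): 1, 2, 4, 3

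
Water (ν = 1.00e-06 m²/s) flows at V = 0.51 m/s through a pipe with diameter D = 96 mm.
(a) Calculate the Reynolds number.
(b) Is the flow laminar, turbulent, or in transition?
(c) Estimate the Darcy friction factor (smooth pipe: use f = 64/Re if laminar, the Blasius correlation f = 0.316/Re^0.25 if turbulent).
(a) Re = V·D/ν = 0.51·0.096/1.00e-06 = 48960
(b) Flow regime: turbulent (Re > 4000)
(c) Friction factor: f = 0.316/Re^0.25 = 0.316/48960^0.25 = 0.02124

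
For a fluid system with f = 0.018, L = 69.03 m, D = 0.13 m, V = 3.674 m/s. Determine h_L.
Formula: h_L = f \frac{L}{D} \frac{V^2}{2g}
h_L = 0.018·(69.03/0.13)·3.674²/(2·9.81) = 6.576 m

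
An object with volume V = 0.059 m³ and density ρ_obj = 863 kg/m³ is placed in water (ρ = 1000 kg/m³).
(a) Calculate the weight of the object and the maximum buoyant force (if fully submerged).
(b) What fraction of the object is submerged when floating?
(a) W=rho_obj*g*V=863*9.81*0.059=499.5 N; F_B(max)=rho*g*V=1000*9.81*0.059=578.8 N
(b) Floating fraction=rho_obj/rho=863/1000=0.863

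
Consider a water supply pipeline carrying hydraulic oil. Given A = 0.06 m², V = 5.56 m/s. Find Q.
Formula: Q = A V
Q = 0.06·5.56·1000 = 333.6 L/s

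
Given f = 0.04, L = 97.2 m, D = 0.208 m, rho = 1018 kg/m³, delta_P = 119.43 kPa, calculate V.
Formula: \Delta P = f \frac{L}{D} \frac{\rho V^2}{2}
Substituting knowns: 119.43 = 0.04·(97.2/0.208)·0.5·1018·V²/1000
Solving for V: V = √((119.43·1000)/(0.04·(97.2/0.208)·0.5·1018)) = 3.543 m/s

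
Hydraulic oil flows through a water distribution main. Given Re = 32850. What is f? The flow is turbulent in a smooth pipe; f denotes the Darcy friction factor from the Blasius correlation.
Formula: f = \frac{0.316}{Re^{0.25}}
f = 0.316/32850^0.25 = 0.02347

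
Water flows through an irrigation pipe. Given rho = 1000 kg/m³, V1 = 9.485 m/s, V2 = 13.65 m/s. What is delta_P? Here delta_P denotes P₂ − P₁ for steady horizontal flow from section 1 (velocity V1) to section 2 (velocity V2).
Formula: \Delta P = \frac{1}{2} \rho (V_1^2 - V_2^2)
delta_P = 0.5·1000·(9.485² − 13.65²)/1000 = -48.18 kPa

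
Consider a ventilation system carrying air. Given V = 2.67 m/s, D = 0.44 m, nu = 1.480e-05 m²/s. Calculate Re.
Formula: Re = \frac{V D}{\nu}
Re = 2.67·0.44/1.480e-05 = 79378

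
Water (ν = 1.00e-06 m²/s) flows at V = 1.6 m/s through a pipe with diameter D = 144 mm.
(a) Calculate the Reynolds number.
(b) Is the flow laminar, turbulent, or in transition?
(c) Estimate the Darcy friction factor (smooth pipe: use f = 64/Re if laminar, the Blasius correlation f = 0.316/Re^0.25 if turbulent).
(a) Re = V·D/ν = 1.6·0.144/1.00e-06 = 230400
(b) Flow regime: turbulent (Re > 4000)
(c) Friction factor: f = 0.316/Re^0.25 = 0.316/230400^0.25 = 0.01442 (Blasius is strictly valid for Re ≲ 1e5; used here as the smooth-pipe estimate the problem specifies)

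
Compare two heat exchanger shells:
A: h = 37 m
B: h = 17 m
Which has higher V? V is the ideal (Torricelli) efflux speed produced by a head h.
V(A) = 26.94 m/s, V(B) = 18.26 m/s. Answer: A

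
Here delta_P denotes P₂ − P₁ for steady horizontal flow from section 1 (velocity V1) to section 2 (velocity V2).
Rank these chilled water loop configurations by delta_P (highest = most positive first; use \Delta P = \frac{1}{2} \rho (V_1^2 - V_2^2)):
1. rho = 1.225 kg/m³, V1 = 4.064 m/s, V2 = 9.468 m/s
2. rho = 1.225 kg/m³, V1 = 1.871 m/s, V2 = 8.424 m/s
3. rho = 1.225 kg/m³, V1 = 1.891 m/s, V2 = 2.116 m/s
Case 1: delta_P = -0.04479 kPa
Case 2: delta_P = -0.04132 kPa
Case 3: delta_P = -0.0005522 kPa
Ranking (highest first): 3, 2, 1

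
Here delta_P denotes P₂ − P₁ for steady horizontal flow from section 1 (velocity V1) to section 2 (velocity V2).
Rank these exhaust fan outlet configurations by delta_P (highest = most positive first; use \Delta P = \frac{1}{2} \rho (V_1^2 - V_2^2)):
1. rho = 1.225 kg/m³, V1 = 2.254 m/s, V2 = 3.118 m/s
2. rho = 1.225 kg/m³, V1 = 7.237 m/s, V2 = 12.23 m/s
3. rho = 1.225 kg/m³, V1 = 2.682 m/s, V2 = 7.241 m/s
Case 1: delta_P = -0.002843 kPa
Case 2: delta_P = -0.05953 kPa
Case 3: delta_P = -0.02771 kPa
Ranking (highest first): 1, 3, 2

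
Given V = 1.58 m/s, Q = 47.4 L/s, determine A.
Formula: Q = A V
Substituting knowns: 47.4 = A·1.58·1000
Solving for A: A = (47.4/1000)/1.58 = 0.03 m²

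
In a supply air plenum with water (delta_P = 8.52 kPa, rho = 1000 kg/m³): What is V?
Formula: V = \sqrt{\frac{2 \Delta P}{\rho}}
V = √(2·(8.52·1000)/1000) = 4.128 m/s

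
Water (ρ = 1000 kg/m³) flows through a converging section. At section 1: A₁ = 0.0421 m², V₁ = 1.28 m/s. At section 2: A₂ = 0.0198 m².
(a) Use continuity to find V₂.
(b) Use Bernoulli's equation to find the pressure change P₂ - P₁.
(a) Continuity: A₁V₁=A₂V₂ -> V₂=A₁V₁/A₂=0.0421*1.28/0.0198=2.72 m/s
(b) Bernoulli: P₂-P₁=0.5*rho*(V₁^2-V₂^2)/1000=0.5*1000*(1.28^2-2.72^2)/1000=-2.88 kPa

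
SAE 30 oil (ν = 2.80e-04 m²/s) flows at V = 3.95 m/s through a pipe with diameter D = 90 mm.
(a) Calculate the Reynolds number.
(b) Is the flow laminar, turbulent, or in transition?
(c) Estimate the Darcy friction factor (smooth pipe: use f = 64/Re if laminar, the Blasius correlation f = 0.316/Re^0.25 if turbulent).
(a) Re = V·D/ν = 3.95·0.09/2.80e-04 = 1269.6
(b) Flow regime: laminar (Re < 2300)
(c) Friction factor: f = 64/Re = 64/1269.6 = 0.05041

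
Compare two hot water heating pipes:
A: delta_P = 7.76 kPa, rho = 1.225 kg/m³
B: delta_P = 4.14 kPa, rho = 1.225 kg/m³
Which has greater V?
V(A) = 112.6 m/s, V(B) = 82.21 m/s. Answer: A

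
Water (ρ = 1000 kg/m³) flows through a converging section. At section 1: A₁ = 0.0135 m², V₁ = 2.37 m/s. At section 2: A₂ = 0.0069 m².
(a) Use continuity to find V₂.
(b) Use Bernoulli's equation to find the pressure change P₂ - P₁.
(a) Continuity: A₁V₁=A₂V₂ -> V₂=A₁V₁/A₂=0.0135*2.37/0.0069=4.64 m/s
(b) Bernoulli: P₂-P₁=0.5*rho*(V₁^2-V₂^2)/1000=0.5*1000*(2.37^2-4.64^2)/1000=-7.956 kPa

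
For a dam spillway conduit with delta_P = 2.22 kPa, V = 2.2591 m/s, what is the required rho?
Formula: V = \sqrt{\frac{2 \Delta P}{\rho}}
Substituting knowns: 2.2591 = √(2·(2.22·1000)/rho)
Solving for rho: rho = 2·(2.22·1000)/2.2591² = 870 kg/m³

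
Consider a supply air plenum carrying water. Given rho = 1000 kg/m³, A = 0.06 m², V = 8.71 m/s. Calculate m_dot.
Formula: \dot{m} = \rho A V
m_dot = 1000·0.06·8.71 = 522.6 kg/s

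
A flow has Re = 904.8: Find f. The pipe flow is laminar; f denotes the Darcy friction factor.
Formula: f = \frac{64}{Re}
f = 64/904.8 = 0.07073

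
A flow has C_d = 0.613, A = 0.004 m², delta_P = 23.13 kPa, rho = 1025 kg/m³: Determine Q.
Formula: Q = C_d A \sqrt{\frac{2 \Delta P}{\rho}}
Q = 0.613·0.004·√(2·(23.13·1000)/1025)·1000 = 16.47 L/s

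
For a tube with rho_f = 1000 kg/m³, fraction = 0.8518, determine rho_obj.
Formula: f_{sub} = \frac{\rho_{obj}}{\rho_f}
Substituting knowns: 0.8518 = rho_obj/1000
Solving for rho_obj: rho_obj = 0.8518·1000 = 851.8 kg/m³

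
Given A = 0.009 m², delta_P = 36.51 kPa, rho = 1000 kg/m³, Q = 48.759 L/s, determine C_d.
Formula: Q = C_d A \sqrt{\frac{2 \Delta P}{\rho}}
Substituting knowns: 48.759 = C_d·0.009·√(2·(36.51·1000)/1000)·1000
Solving for C_d: C_d = (48.759/1000)/(0.009·√(2·(36.51·1000)/1000)) = 0.634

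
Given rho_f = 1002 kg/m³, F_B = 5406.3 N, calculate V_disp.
Formula: F_B = \rho_f g V_{disp}
Substituting knowns: 5406.3 = 1002·9.81·V_disp
Solving for V_disp: V_disp = 5406.3/(1002·9.81) = 0.55 m³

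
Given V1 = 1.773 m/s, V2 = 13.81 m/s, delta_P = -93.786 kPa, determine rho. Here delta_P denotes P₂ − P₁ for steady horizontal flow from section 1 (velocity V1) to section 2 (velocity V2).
Formula: \Delta P = \frac{1}{2} \rho (V_1^2 - V_2^2)
Substituting knowns: -93.786 = 0.5·rho·(1.773² − 13.81²)/1000
Solving for rho: rho = 2·(-93.786·1000)/(1.773² − 13.81²) = 1000 kg/m³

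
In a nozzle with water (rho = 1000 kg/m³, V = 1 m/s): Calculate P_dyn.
Formula: P_{dyn} = \frac{1}{2} \rho V^2
P_dyn = 0.5·1000·1²/1000 = 0.5 kPa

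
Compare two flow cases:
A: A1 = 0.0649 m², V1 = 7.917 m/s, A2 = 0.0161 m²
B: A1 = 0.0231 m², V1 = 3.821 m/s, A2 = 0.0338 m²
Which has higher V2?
V2(A) = 31.91 m/s, V2(B) = 2.611 m/s. Answer: A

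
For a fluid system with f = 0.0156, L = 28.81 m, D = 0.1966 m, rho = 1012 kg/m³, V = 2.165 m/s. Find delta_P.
Formula: \Delta P = f \frac{L}{D} \frac{\rho V^2}{2}
delta_P = 0.0156·(28.81/0.1966)·0.5·1012·2.165²/1000 = 5.422 kPa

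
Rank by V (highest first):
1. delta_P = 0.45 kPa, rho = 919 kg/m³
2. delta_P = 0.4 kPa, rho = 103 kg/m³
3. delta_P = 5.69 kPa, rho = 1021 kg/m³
Case 1: V = 0.9896 m/s
Case 2: V = 2.787 m/s
Case 3: V = 3.339 m/s
Ranking (highest first): 3, 2, 1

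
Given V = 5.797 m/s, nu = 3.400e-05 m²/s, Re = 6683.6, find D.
Formula: Re = \frac{V D}{\nu}
Substituting knowns: 6683.6 = 5.797·D/3.400e-05
Solving for D: D = 6683.6·3.400e-05/5.797 = 0.0392 m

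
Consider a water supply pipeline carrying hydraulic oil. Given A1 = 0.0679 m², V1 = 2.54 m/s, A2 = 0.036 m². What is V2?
Formula: V_2 = \frac{A_1 V_1}{A_2}
V2 = 0.0679·2.54/0.036 = 4.791 m/s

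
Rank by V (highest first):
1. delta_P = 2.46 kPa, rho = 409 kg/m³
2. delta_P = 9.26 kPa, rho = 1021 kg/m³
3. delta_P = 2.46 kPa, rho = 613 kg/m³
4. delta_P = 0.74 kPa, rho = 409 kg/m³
Case 1: V = 3.468 m/s
Case 2: V = 4.259 m/s
Case 3: V = 2.833 m/s
Case 4: V = 1.902 m/s
Ranking (highest first): 2, 1, 3, 4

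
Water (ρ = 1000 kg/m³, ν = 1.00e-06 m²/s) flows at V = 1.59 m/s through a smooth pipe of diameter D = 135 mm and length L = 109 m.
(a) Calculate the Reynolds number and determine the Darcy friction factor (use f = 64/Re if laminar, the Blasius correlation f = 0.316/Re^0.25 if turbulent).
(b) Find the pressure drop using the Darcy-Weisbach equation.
(a) Re = V·D/ν = 1.59·0.135/1.00e-06 = 214650 → turbulent (Re > 4000); f = 0.316/Re^0.25 = 0.316/214650^0.25 = 0.014681 (Blasius is strictly valid for Re ≲ 1e5; used here as the smooth-pipe estimate the problem specifies)
(b) Darcy-Weisbach: ΔP = f·(L/D)·½ρV²/1000 = 0.014681·(109/0.135)·½·1000·1.59²/1000 = 14.98 kPa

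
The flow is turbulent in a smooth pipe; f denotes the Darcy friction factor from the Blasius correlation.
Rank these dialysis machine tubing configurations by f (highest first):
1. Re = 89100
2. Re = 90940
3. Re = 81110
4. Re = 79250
Case 1: f = 0.01829
Case 2: f = 0.0182
Case 3: f = 0.01872
Case 4: f = 0.01883
Ranking (highest first): 4, 3, 1, 2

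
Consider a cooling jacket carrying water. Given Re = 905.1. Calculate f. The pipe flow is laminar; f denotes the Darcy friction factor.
Formula: f = \frac{64}{Re}
f = 64/905.1 = 0.07071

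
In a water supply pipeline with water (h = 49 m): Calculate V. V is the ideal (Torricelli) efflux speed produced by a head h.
Formula: V = \sqrt{2 g h}
V = √(2·9.81·49) = 31.01 m/s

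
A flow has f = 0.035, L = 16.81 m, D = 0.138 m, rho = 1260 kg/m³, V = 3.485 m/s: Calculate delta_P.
Formula: \Delta P = f \frac{L}{D} \frac{\rho V^2}{2}
delta_P = 0.035·(16.81/0.138)·0.5·1260·3.485²/1000 = 32.62 kPa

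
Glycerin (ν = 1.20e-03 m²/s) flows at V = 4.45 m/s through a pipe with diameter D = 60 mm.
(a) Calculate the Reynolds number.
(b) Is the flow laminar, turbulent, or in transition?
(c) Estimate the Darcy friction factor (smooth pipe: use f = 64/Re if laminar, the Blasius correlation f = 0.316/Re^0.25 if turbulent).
(a) Re = V·D/ν = 4.45·0.06/1.20e-03 = 222.5
(b) Flow regime: laminar (Re < 2300)
(c) Friction factor: f = 64/Re = 64/222.5 = 0.2876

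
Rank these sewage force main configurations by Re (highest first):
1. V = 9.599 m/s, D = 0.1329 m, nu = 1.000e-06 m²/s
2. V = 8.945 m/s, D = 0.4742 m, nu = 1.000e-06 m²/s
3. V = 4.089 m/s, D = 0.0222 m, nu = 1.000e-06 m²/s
Case 1: Re = 1.276e+06
Case 2: Re = 4.242e+06
Case 3: Re = 90776
Ranking (highest first): 2, 1, 3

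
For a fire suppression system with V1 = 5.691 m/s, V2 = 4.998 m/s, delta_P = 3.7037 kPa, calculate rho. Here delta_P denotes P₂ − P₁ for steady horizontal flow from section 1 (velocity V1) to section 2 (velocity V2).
Formula: \Delta P = \frac{1}{2} \rho (V_1^2 - V_2^2)
Substituting knowns: 3.7037 = 0.5·rho·(5.691² − 4.998²)/1000
Solving for rho: rho = 2·(3.7037·1000)/(5.691² − 4.998²) = 1000 kg/m³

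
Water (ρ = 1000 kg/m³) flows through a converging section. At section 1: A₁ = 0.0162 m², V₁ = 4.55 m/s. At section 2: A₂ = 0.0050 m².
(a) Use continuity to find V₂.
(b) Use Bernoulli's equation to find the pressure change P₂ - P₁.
(a) Continuity: A₁V₁=A₂V₂ -> V₂=A₁V₁/A₂=0.0162*4.55/0.0050=14.74 m/s
(b) Bernoulli: P₂-P₁=0.5*rho*(V₁^2-V₂^2)/1000=0.5*1000*(4.55^2-14.74^2)/1000=-98.28 kPa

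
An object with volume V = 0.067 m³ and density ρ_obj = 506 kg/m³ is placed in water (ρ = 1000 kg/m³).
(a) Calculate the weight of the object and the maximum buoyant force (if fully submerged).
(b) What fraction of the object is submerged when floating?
(a) W=rho_obj*g*V=506*9.81*0.067=332.6 N; F_B(max)=rho*g*V=1000*9.81*0.067=657.3 N
(b) Floating fraction=rho_obj/rho=506/1000=0.506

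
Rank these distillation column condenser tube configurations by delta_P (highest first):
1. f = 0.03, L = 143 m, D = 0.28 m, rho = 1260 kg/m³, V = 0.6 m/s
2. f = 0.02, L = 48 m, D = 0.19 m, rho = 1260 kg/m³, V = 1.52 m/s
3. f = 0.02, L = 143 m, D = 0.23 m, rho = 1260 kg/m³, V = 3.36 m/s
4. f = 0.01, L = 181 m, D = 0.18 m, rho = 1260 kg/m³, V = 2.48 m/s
Case 1: delta_P = 3.475 kPa
Case 2: delta_P = 7.354 kPa
Case 3: delta_P = 88.44 kPa
Case 4: delta_P = 38.96 kPa
Ranking (highest first): 3, 4, 2, 1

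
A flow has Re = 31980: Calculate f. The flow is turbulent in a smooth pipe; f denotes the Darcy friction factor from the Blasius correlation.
Formula: f = \frac{0.316}{Re^{0.25}}
f = 0.316/31980^0.25 = 0.02363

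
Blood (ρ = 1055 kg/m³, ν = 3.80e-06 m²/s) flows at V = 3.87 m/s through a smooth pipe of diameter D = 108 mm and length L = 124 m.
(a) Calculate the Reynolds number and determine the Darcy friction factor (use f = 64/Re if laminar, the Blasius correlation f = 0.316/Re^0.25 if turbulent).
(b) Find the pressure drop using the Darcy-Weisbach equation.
(a) Re = V·D/ν = 3.87·0.108/3.80e-06 = 109990 → turbulent (Re > 4000); f = 0.316/Re^0.25 = 0.316/109990^0.25 = 0.017352 (Blasius is strictly valid for Re ≲ 1e5; used here as the smooth-pipe estimate the problem specifies)
(b) Darcy-Weisbach: ΔP = f·(L/D)·½ρV²/1000 = 0.017352·(124/0.108)·½·1055·3.87²/1000 = 157.4 kPa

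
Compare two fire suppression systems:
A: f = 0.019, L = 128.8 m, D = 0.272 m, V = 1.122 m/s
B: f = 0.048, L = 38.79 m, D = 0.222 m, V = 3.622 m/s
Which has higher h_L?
h_L(A) = 0.5773 m, h_L(B) = 5.608 m. Answer: B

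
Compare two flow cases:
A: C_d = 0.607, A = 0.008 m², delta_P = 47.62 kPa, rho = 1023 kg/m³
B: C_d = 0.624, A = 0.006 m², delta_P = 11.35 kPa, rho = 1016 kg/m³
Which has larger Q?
Q(A) = 46.85 L/s, Q(B) = 17.7 L/s. Answer: A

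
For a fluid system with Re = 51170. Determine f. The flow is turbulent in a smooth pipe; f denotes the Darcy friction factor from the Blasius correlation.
Formula: f = \frac{0.316}{Re^{0.25}}
f = 0.316/51170^0.25 = 0.02101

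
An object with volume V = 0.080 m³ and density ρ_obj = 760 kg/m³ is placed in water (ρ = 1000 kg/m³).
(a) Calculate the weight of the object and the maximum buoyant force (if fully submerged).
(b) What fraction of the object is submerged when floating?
(a) W=rho_obj*g*V=760*9.81*0.080=596.4 N; F_B(max)=rho*g*V=1000*9.81*0.080=784.8 N
(b) Floating fraction=rho_obj/rho=760/1000=0.760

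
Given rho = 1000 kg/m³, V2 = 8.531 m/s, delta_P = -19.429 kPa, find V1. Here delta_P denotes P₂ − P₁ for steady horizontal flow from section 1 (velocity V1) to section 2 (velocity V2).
Formula: \Delta P = \frac{1}{2} \rho (V_1^2 - V_2^2)
Substituting knowns: -19.429 = 0.5·1000·(V1² − 8.531²)/1000
Solving for V1: V1 = √(8.531² + 2·(-19.429·1000)/1000) = 5.824 m/s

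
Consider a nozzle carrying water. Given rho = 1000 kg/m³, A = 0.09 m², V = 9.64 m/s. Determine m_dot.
Formula: \dot{m} = \rho A V
m_dot = 1000·0.09·9.64 = 867.6 kg/s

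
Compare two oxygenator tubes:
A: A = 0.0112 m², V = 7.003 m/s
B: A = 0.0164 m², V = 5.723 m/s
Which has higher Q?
Q(A) = 78.43 L/s, Q(B) = 93.86 L/s. Answer: B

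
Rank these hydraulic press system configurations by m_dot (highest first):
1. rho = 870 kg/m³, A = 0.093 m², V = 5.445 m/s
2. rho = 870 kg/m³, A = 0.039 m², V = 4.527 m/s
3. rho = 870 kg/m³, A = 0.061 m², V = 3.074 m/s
Case 1: m_dot = 440.6 kg/s
Case 2: m_dot = 153.6 kg/s
Case 3: m_dot = 163.1 kg/s
Ranking (highest first): 1, 3, 2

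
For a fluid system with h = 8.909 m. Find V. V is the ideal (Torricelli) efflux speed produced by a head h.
Formula: V = \sqrt{2 g h}
V = √(2·9.81·8.909) = 13.22 m/s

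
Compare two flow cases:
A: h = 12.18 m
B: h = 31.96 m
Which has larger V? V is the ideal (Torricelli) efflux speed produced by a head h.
V(A) = 15.46 m/s, V(B) = 25.04 m/s. Answer: B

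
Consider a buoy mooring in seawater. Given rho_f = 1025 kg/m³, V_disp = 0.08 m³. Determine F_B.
Formula: F_B = \rho_f g V_{disp}
F_B = 1025·9.81·0.08 = 804.4 N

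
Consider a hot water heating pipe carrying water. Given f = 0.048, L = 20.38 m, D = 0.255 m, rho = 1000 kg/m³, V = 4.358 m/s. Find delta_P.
Formula: \Delta P = f \frac{L}{D} \frac{\rho V^2}{2}
delta_P = 0.048·(20.38/0.255)·0.5·1000·4.358²/1000 = 36.43 kPa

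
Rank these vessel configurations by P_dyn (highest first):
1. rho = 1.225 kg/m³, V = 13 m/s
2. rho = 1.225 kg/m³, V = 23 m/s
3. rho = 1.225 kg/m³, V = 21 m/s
Case 1: P_dyn = 0.1035 kPa
Case 2: P_dyn = 0.324 kPa
Case 3: P_dyn = 0.2701 kPa
Ranking (highest first): 2, 3, 1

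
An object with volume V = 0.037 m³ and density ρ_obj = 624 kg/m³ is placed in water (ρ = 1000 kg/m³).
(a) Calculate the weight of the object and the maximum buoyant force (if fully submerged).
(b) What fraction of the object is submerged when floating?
(a) W=rho_obj*g*V=624*9.81*0.037=226.5 N; F_B(max)=rho*g*V=1000*9.81*0.037=363.0 N
(b) Floating fraction=rho_obj/rho=624/1000=0.624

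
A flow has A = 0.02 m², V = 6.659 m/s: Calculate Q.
Formula: Q = A V
Q = 0.02·6.659·1000 = 133.2 L/s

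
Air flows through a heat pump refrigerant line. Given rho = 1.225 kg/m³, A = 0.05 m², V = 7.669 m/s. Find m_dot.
Formula: \dot{m} = \rho A V
m_dot = 1.225·0.05·7.669 = 0.4697 kg/s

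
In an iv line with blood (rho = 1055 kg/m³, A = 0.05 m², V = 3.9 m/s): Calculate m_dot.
Formula: \dot{m} = \rho A V
m_dot = 1055·0.05·3.9 = 205.7 kg/s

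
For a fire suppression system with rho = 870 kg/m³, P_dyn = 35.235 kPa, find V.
Formula: P_{dyn} = \frac{1}{2} \rho V^2
Substituting knowns: 35.235 = 0.5·870·V²/1000
Solving for V: V = √(2·(35.235·1000)/870) = 9 m/s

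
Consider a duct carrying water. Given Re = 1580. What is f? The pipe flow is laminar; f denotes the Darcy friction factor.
Formula: f = \frac{64}{Re}
f = 64/1580 = 0.04051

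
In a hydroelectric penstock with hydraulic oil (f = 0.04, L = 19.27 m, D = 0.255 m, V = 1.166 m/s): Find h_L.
Formula: h_L = f \frac{L}{D} \frac{V^2}{2g}
h_L = 0.04·(19.27/0.255)·1.166²/(2·9.81) = 0.2095 m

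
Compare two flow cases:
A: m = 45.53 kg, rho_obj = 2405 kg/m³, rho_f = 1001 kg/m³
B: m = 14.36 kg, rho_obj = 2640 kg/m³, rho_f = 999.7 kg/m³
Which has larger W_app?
W_app(A) = 260.7 N, W_app(B) = 87.53 N. Answer: A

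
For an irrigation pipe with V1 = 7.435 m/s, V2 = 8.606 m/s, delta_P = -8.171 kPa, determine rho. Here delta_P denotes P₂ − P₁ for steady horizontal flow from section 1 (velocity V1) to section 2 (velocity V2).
Formula: \Delta P = \frac{1}{2} \rho (V_1^2 - V_2^2)
Substituting knowns: -8.171 = 0.5·rho·(7.435² − 8.606²)/1000
Solving for rho: rho = 2·(-8.171·1000)/(7.435² − 8.606²) = 870 kg/m³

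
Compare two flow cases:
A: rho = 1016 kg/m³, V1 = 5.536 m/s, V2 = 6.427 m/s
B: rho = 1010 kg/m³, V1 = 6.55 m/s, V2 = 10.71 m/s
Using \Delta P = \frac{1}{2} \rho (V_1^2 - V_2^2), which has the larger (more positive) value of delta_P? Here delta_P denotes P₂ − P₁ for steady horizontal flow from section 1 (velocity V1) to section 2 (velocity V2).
delta_P(A) = -5.415 kPa, delta_P(B) = -36.26 kPa. Answer: A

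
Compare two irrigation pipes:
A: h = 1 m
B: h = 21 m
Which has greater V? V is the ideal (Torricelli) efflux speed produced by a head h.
V(A) = 4.429 m/s, V(B) = 20.3 m/s. Answer: B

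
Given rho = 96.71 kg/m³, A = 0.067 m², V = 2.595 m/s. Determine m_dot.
Formula: \dot{m} = \rho A V
m_dot = 96.71·0.067·2.595 = 16.81 kg/s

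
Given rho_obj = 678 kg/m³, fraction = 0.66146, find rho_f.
Formula: f_{sub} = \frac{\rho_{obj}}{\rho_f}
Substituting knowns: 0.66146 = 678/rho_f
Solving for rho_f: rho_f = 678/0.66146 = 1025 kg/m³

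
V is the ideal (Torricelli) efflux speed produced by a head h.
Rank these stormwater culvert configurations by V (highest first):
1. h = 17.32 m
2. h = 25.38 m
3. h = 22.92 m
Case 1: V = 18.43 m/s
Case 2: V = 22.31 m/s
Case 3: V = 21.21 m/s
Ranking (highest first): 2, 3, 1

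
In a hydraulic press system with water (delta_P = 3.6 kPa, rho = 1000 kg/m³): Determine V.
Formula: V = \sqrt{\frac{2 \Delta P}{\rho}}
V = √(2·(3.6·1000)/1000) = 2.683 m/s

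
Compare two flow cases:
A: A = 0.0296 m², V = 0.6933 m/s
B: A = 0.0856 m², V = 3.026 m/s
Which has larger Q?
Q(A) = 20.52 L/s, Q(B) = 259 L/s. Answer: B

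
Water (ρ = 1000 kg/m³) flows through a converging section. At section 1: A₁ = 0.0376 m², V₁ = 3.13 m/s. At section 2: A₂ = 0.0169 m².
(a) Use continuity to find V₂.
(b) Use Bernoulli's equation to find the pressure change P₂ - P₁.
(a) Continuity: A₁V₁=A₂V₂ -> V₂=A₁V₁/A₂=0.0376*3.13/0.0169=6.96 m/s
(b) Bernoulli: P₂-P₁=0.5*rho*(V₁^2-V₂^2)/1000=0.5*1000*(3.13^2-6.96^2)/1000=-19.32 kPa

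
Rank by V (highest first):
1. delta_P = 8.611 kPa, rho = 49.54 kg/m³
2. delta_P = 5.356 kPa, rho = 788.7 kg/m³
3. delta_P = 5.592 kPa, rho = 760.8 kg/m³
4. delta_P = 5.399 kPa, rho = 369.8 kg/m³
Case 1: V = 18.65 m/s
Case 2: V = 3.685 m/s
Case 3: V = 3.834 m/s
Case 4: V = 5.404 m/s
Ranking (highest first): 1, 4, 3, 2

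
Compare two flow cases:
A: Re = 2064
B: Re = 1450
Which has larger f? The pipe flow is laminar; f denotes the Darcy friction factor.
f(A) = 0.03101, f(B) = 0.04414. Answer: B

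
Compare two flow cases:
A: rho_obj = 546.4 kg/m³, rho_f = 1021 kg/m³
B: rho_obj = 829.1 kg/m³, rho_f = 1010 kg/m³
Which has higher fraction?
fraction(A) = 0.5352, fraction(B) = 0.8209. Answer: B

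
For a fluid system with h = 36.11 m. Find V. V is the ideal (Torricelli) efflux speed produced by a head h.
Formula: V = \sqrt{2 g h}
V = √(2·9.81·36.11) = 26.62 m/s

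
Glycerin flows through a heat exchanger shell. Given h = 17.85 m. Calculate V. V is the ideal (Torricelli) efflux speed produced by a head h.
Formula: V = \sqrt{2 g h}
V = √(2·9.81·17.85) = 18.71 m/s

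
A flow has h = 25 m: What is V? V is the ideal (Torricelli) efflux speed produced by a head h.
Formula: V = \sqrt{2 g h}
V = √(2·9.81·25) = 22.15 m/s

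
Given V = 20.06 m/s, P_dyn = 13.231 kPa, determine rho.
Formula: P_{dyn} = \frac{1}{2} \rho V^2
Substituting knowns: 13.231 = 0.5·rho·20.06²/1000
Solving for rho: rho = 2·(13.231·1000)/20.06² = 65.76 kg/m³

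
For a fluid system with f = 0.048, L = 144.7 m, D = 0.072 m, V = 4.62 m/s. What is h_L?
Formula: h_L = f \frac{L}{D} \frac{V^2}{2g}
h_L = 0.048·(144.7/0.072)·4.62²/(2·9.81) = 104.9 m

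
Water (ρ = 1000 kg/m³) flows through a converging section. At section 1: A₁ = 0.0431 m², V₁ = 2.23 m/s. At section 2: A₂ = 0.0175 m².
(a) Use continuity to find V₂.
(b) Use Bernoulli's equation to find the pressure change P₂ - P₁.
(a) Continuity: A₁V₁=A₂V₂ -> V₂=A₁V₁/A₂=0.0431*2.23/0.0175=5.49 m/s
(b) Bernoulli: P₂-P₁=0.5*rho*(V₁^2-V₂^2)/1000=0.5*1000*(2.23^2-5.49^2)/1000=-12.58 kPa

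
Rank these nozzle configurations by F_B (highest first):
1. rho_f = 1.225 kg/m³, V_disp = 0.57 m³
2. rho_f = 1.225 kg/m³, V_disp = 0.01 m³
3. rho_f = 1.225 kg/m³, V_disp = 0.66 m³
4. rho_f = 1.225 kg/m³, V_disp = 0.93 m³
Case 1: F_B = 6.85 N
Case 2: F_B = 0.1202 N
Case 3: F_B = 7.931 N
Case 4: F_B = 11.18 N
Ranking (highest first): 4, 3, 1, 2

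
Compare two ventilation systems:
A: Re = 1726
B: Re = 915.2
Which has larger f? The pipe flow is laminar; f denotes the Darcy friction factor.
f(A) = 0.03708, f(B) = 0.06993. Answer: B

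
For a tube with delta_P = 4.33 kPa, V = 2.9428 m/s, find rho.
Formula: V = \sqrt{\frac{2 \Delta P}{\rho}}
Substituting knowns: 2.9428 = √(2·(4.33·1000)/rho)
Solving for rho: rho = 2·(4.33·1000)/2.9428² = 1000 kg/m³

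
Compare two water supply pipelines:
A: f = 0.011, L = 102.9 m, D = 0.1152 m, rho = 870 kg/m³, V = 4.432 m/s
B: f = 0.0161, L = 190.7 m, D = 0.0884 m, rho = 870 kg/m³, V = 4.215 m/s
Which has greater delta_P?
delta_P(A) = 83.95 kPa, delta_P(B) = 268.4 kPa. Answer: B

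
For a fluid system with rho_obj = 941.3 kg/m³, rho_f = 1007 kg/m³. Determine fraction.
Formula: f_{sub} = \frac{\rho_{obj}}{\rho_f}
fraction = 941.3/1007 = 0.9348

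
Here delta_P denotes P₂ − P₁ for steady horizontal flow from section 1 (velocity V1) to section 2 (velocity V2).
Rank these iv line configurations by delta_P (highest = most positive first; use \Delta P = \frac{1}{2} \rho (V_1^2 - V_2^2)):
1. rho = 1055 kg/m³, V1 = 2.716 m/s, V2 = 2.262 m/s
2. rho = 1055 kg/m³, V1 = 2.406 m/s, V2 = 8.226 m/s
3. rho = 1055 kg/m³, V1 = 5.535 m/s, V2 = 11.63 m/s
Case 1: delta_P = 1.192 kPa
Case 2: delta_P = -32.64 kPa
Case 3: delta_P = -55.19 kPa
Ranking (highest first): 1, 2, 3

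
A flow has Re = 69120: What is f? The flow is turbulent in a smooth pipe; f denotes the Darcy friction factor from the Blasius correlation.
Formula: f = \frac{0.316}{Re^{0.25}}
f = 0.316/69120^0.25 = 0.01949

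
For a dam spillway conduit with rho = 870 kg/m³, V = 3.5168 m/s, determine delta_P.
Formula: V = \sqrt{\frac{2 \Delta P}{\rho}}
Substituting knowns: 3.5168 = √(2·(delta_P·1000)/870)
Solving for delta_P: delta_P = 3.5168²·870/2/1000 = 5.38 kPa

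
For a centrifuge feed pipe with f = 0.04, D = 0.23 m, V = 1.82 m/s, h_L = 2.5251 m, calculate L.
Formula: h_L = f \frac{L}{D} \frac{V^2}{2g}
Substituting knowns: 2.5251 = 0.04·(L/0.23)·1.82²/(2·9.81)
Solving for L: L = 2.5251·2·9.81·0.23/(0.04·1.82²) = 86 m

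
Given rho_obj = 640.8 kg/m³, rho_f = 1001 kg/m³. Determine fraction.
Formula: f_{sub} = \frac{\rho_{obj}}{\rho_f}
fraction = 640.8/1001 = 0.6402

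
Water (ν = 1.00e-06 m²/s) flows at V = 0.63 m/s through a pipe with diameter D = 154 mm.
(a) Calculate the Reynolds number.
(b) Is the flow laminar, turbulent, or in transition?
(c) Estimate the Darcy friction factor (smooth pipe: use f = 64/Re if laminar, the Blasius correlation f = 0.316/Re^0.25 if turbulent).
(a) Re = V·D/ν = 0.63·0.154/1.00e-06 = 97020
(b) Flow regime: turbulent (Re > 4000)
(c) Friction factor: f = 0.316/Re^0.25 = 0.316/97020^0.25 = 0.0179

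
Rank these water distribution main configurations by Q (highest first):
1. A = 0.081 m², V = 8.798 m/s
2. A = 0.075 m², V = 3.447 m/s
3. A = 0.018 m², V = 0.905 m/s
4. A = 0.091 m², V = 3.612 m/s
Case 1: Q = 712.6 L/s
Case 2: Q = 258.5 L/s
Case 3: Q = 16.29 L/s
Case 4: Q = 328.7 L/s
Ranking (highest first): 1, 4, 2, 3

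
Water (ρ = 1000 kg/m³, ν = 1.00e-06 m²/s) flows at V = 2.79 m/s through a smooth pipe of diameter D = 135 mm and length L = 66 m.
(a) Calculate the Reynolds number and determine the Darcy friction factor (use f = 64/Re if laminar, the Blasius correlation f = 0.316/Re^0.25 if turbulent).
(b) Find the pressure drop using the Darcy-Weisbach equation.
(a) Re = V·D/ν = 2.79·0.135/1.00e-06 = 376650 → turbulent (Re > 4000); f = 0.316/Re^0.25 = 0.316/376650^0.25 = 0.012756 (Blasius is strictly valid for Re ≲ 1e5; used here as the smooth-pipe estimate the problem specifies)
(b) Darcy-Weisbach: ΔP = f·(L/D)·½ρV²/1000 = 0.012756·(66/0.135)·½·1000·2.79²/1000 = 24.27 kPa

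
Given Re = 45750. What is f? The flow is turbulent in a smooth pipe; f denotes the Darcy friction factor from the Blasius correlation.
Formula: f = \frac{0.316}{Re^{0.25}}
f = 0.316/45750^0.25 = 0.02161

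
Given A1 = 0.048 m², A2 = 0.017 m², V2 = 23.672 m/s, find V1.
Formula: V_2 = \frac{A_1 V_1}{A_2}
Substituting knowns: 23.672 = 0.048·V1/0.017
Solving for V1: V1 = 23.672·0.017/0.048 = 8.384 m/s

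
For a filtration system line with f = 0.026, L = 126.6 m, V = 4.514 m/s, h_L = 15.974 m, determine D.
Formula: h_L = f \frac{L}{D} \frac{V^2}{2g}
Substituting knowns: 15.974 = 0.026·(126.6/D)·4.514²/(2·9.81)
Solving for D: D = 0.026·126.6·4.514²/(2·9.81·15.974) = 0.214 m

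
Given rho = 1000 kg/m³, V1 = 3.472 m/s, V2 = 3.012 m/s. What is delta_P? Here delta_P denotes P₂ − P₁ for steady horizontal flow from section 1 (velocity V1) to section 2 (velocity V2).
Formula: \Delta P = \frac{1}{2} \rho (V_1^2 - V_2^2)
delta_P = 0.5·1000·(3.472² − 3.012²)/1000 = 1.491 kPa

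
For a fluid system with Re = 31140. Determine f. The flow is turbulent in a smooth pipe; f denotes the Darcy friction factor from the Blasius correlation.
Formula: f = \frac{0.316}{Re^{0.25}}
f = 0.316/31140^0.25 = 0.02379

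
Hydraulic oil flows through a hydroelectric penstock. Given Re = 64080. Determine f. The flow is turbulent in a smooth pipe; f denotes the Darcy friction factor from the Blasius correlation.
Formula: f = \frac{0.316}{Re^{0.25}}
f = 0.316/64080^0.25 = 0.01986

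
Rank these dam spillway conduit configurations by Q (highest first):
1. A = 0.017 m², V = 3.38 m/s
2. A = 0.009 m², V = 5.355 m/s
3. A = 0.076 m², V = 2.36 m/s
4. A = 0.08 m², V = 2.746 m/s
Case 1: Q = 57.46 L/s
Case 2: Q = 48.2 L/s
Case 3: Q = 179.4 L/s
Case 4: Q = 219.7 L/s
Ranking (highest first): 4, 3, 1, 2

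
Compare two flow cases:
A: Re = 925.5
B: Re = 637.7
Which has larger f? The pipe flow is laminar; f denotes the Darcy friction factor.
f(A) = 0.06915, f(B) = 0.1004. Answer: B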